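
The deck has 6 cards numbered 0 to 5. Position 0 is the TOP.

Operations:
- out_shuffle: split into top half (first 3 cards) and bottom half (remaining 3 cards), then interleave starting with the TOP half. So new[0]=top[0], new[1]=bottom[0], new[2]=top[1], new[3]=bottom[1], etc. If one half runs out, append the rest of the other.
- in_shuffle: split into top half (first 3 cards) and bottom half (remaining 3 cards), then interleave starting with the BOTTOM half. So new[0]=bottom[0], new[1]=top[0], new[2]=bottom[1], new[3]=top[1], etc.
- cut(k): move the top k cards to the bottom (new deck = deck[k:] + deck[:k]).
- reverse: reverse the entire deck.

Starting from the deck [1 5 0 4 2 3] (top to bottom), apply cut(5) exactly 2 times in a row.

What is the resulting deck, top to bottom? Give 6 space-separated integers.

Answer: 2 3 1 5 0 4

Derivation:
After op 1 (cut(5)): [3 1 5 0 4 2]
After op 2 (cut(5)): [2 3 1 5 0 4]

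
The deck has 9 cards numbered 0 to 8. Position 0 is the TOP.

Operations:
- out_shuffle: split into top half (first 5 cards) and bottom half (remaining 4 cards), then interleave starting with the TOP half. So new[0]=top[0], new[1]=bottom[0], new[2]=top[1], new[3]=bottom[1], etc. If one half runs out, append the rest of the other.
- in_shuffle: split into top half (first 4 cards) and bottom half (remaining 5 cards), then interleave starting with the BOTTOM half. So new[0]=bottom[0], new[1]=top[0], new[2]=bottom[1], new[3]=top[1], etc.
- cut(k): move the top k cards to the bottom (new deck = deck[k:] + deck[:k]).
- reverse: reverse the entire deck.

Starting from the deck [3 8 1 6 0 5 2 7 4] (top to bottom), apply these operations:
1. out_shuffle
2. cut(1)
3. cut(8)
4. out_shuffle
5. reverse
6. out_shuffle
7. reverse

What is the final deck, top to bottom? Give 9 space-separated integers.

After op 1 (out_shuffle): [3 5 8 2 1 7 6 4 0]
After op 2 (cut(1)): [5 8 2 1 7 6 4 0 3]
After op 3 (cut(8)): [3 5 8 2 1 7 6 4 0]
After op 4 (out_shuffle): [3 7 5 6 8 4 2 0 1]
After op 5 (reverse): [1 0 2 4 8 6 5 7 3]
After op 6 (out_shuffle): [1 6 0 5 2 7 4 3 8]
After op 7 (reverse): [8 3 4 7 2 5 0 6 1]

Answer: 8 3 4 7 2 5 0 6 1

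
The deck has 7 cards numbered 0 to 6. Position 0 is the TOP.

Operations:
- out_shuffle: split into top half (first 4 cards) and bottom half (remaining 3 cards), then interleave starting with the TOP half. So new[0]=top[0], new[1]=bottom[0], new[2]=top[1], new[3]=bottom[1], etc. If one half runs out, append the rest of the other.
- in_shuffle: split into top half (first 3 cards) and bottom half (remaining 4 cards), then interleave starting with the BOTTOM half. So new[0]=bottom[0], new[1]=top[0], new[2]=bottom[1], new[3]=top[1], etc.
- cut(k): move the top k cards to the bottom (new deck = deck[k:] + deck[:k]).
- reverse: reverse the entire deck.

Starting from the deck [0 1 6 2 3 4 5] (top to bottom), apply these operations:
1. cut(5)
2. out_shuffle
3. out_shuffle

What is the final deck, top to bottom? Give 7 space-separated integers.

After op 1 (cut(5)): [4 5 0 1 6 2 3]
After op 2 (out_shuffle): [4 6 5 2 0 3 1]
After op 3 (out_shuffle): [4 0 6 3 5 1 2]

Answer: 4 0 6 3 5 1 2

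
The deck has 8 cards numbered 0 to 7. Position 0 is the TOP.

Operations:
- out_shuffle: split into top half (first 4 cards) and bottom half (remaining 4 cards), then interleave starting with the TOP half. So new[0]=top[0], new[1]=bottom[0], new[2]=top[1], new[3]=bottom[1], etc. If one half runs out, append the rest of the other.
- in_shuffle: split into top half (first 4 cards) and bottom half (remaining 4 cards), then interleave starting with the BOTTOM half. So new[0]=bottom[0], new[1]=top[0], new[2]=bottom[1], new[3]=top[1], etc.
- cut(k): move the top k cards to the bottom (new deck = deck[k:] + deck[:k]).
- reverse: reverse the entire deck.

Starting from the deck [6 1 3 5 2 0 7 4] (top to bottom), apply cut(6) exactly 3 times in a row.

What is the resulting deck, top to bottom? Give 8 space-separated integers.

After op 1 (cut(6)): [7 4 6 1 3 5 2 0]
After op 2 (cut(6)): [2 0 7 4 6 1 3 5]
After op 3 (cut(6)): [3 5 2 0 7 4 6 1]

Answer: 3 5 2 0 7 4 6 1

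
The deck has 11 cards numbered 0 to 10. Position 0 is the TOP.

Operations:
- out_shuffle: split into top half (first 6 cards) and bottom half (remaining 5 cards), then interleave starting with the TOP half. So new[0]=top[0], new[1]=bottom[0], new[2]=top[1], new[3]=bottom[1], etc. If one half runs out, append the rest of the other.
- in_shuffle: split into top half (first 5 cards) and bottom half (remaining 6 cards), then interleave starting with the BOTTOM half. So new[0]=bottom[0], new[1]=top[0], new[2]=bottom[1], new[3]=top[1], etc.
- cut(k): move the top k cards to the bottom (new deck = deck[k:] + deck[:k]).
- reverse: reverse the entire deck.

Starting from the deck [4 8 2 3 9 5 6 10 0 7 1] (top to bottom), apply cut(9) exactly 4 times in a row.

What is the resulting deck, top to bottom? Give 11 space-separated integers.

Answer: 3 9 5 6 10 0 7 1 4 8 2

Derivation:
After op 1 (cut(9)): [7 1 4 8 2 3 9 5 6 10 0]
After op 2 (cut(9)): [10 0 7 1 4 8 2 3 9 5 6]
After op 3 (cut(9)): [5 6 10 0 7 1 4 8 2 3 9]
After op 4 (cut(9)): [3 9 5 6 10 0 7 1 4 8 2]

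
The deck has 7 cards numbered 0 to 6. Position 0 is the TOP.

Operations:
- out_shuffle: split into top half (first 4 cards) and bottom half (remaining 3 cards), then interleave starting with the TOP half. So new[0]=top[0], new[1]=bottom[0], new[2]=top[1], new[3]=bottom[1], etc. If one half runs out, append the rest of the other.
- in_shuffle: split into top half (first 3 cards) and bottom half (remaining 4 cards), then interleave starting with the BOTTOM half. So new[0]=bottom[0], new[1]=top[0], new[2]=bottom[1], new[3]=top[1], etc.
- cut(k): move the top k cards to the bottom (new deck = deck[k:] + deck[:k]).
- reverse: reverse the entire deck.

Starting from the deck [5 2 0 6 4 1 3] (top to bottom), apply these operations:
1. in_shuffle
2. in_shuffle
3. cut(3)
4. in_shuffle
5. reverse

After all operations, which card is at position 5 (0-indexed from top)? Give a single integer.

Answer: 5

Derivation:
After op 1 (in_shuffle): [6 5 4 2 1 0 3]
After op 2 (in_shuffle): [2 6 1 5 0 4 3]
After op 3 (cut(3)): [5 0 4 3 2 6 1]
After op 4 (in_shuffle): [3 5 2 0 6 4 1]
After op 5 (reverse): [1 4 6 0 2 5 3]
Position 5: card 5.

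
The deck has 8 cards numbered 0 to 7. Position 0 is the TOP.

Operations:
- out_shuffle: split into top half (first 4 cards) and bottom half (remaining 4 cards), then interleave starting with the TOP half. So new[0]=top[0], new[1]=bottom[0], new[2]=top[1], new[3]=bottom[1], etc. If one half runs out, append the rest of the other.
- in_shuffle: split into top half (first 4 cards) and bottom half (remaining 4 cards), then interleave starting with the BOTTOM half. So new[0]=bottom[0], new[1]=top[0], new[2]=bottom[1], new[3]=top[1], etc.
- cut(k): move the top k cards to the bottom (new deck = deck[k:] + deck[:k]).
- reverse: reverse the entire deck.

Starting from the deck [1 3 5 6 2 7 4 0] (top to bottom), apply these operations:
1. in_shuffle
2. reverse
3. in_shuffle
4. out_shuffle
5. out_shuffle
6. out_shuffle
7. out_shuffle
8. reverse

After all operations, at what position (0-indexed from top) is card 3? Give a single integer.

Answer: 7

Derivation:
After op 1 (in_shuffle): [2 1 7 3 4 5 0 6]
After op 2 (reverse): [6 0 5 4 3 7 1 2]
After op 3 (in_shuffle): [3 6 7 0 1 5 2 4]
After op 4 (out_shuffle): [3 1 6 5 7 2 0 4]
After op 5 (out_shuffle): [3 7 1 2 6 0 5 4]
After op 6 (out_shuffle): [3 6 7 0 1 5 2 4]
After op 7 (out_shuffle): [3 1 6 5 7 2 0 4]
After op 8 (reverse): [4 0 2 7 5 6 1 3]
Card 3 is at position 7.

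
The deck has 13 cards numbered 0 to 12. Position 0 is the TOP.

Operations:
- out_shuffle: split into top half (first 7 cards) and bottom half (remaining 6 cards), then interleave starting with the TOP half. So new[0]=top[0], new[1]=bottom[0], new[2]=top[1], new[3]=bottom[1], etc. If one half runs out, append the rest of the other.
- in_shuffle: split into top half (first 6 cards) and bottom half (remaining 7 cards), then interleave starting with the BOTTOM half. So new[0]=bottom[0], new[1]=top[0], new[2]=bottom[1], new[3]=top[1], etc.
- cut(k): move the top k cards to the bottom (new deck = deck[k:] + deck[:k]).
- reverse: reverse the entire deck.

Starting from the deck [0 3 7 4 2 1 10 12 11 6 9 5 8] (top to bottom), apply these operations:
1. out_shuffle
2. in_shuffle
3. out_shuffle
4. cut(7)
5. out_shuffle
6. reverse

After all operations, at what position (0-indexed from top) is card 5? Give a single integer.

Answer: 2

Derivation:
After op 1 (out_shuffle): [0 12 3 11 7 6 4 9 2 5 1 8 10]
After op 2 (in_shuffle): [4 0 9 12 2 3 5 11 1 7 8 6 10]
After op 3 (out_shuffle): [4 11 0 1 9 7 12 8 2 6 3 10 5]
After op 4 (cut(7)): [8 2 6 3 10 5 4 11 0 1 9 7 12]
After op 5 (out_shuffle): [8 11 2 0 6 1 3 9 10 7 5 12 4]
After op 6 (reverse): [4 12 5 7 10 9 3 1 6 0 2 11 8]
Card 5 is at position 2.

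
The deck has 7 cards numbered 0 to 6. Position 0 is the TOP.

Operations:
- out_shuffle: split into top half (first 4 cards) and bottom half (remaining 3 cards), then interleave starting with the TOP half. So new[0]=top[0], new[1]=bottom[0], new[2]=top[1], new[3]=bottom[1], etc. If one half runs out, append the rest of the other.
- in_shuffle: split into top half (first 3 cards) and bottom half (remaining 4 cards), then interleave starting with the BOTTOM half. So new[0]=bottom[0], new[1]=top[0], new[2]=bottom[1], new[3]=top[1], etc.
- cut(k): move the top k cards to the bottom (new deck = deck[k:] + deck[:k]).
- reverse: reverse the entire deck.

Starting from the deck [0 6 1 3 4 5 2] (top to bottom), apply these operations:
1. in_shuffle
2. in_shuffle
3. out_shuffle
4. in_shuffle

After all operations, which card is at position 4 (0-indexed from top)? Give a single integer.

After op 1 (in_shuffle): [3 0 4 6 5 1 2]
After op 2 (in_shuffle): [6 3 5 0 1 4 2]
After op 3 (out_shuffle): [6 1 3 4 5 2 0]
After op 4 (in_shuffle): [4 6 5 1 2 3 0]
Position 4: card 2.

Answer: 2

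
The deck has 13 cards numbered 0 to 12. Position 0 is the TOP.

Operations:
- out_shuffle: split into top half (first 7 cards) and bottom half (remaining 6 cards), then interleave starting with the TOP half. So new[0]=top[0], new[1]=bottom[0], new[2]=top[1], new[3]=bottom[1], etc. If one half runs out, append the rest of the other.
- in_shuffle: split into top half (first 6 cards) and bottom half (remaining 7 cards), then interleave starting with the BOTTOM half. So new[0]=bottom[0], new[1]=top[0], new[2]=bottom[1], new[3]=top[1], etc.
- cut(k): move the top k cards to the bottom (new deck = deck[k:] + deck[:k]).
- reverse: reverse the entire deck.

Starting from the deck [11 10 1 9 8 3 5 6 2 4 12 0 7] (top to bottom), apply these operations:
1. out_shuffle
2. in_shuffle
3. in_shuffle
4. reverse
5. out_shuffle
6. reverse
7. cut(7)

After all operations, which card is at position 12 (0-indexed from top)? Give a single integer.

Answer: 8

Derivation:
After op 1 (out_shuffle): [11 6 10 2 1 4 9 12 8 0 3 7 5]
After op 2 (in_shuffle): [9 11 12 6 8 10 0 2 3 1 7 4 5]
After op 3 (in_shuffle): [0 9 2 11 3 12 1 6 7 8 4 10 5]
After op 4 (reverse): [5 10 4 8 7 6 1 12 3 11 2 9 0]
After op 5 (out_shuffle): [5 12 10 3 4 11 8 2 7 9 6 0 1]
After op 6 (reverse): [1 0 6 9 7 2 8 11 4 3 10 12 5]
After op 7 (cut(7)): [11 4 3 10 12 5 1 0 6 9 7 2 8]
Position 12: card 8.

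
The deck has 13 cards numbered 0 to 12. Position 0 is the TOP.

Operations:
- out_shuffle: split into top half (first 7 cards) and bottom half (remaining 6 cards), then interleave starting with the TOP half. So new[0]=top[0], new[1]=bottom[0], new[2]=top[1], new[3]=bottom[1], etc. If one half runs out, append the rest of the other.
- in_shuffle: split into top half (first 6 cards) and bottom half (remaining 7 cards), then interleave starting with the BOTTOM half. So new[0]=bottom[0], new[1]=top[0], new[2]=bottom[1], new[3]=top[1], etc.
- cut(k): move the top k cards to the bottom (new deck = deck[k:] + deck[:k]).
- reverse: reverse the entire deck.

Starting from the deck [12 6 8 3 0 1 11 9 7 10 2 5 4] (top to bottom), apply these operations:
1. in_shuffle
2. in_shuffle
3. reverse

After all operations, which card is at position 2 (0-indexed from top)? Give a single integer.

After op 1 (in_shuffle): [11 12 9 6 7 8 10 3 2 0 5 1 4]
After op 2 (in_shuffle): [10 11 3 12 2 9 0 6 5 7 1 8 4]
After op 3 (reverse): [4 8 1 7 5 6 0 9 2 12 3 11 10]
Position 2: card 1.

Answer: 1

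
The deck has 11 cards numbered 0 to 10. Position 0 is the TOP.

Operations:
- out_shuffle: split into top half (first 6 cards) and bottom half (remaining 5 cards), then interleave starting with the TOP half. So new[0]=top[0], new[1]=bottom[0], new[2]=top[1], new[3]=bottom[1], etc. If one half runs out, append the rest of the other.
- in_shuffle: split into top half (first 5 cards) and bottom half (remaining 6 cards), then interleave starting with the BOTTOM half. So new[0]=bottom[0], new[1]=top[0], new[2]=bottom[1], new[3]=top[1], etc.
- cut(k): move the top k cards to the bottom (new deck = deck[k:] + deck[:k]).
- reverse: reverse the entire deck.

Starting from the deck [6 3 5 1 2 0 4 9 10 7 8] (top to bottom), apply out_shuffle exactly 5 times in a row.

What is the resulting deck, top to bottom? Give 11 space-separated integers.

After op 1 (out_shuffle): [6 4 3 9 5 10 1 7 2 8 0]
After op 2 (out_shuffle): [6 1 4 7 3 2 9 8 5 0 10]
After op 3 (out_shuffle): [6 9 1 8 4 5 7 0 3 10 2]
After op 4 (out_shuffle): [6 7 9 0 1 3 8 10 4 2 5]
After op 5 (out_shuffle): [6 8 7 10 9 4 0 2 1 5 3]

Answer: 6 8 7 10 9 4 0 2 1 5 3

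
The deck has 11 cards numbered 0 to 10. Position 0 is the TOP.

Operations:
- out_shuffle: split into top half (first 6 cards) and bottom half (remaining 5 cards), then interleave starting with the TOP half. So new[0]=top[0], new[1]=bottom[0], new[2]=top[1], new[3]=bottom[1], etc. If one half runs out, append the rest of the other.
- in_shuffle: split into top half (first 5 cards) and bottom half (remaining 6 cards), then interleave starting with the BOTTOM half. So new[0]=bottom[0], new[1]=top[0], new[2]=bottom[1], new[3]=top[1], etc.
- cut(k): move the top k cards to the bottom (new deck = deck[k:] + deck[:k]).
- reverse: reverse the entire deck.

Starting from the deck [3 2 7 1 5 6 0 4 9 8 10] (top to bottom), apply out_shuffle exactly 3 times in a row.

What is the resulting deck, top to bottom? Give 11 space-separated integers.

After op 1 (out_shuffle): [3 0 2 4 7 9 1 8 5 10 6]
After op 2 (out_shuffle): [3 1 0 8 2 5 4 10 7 6 9]
After op 3 (out_shuffle): [3 4 1 10 0 7 8 6 2 9 5]

Answer: 3 4 1 10 0 7 8 6 2 9 5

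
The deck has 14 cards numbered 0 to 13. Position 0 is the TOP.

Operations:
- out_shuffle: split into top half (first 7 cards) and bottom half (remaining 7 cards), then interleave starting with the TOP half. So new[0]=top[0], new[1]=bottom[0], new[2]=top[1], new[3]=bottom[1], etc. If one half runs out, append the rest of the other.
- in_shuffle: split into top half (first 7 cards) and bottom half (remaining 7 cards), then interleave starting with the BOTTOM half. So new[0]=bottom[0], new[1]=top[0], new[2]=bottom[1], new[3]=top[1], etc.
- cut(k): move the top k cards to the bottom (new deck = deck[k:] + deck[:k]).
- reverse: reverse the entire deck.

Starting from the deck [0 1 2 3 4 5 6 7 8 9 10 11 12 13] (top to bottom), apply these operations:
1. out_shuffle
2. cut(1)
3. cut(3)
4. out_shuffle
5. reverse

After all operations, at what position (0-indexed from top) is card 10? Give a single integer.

After op 1 (out_shuffle): [0 7 1 8 2 9 3 10 4 11 5 12 6 13]
After op 2 (cut(1)): [7 1 8 2 9 3 10 4 11 5 12 6 13 0]
After op 3 (cut(3)): [2 9 3 10 4 11 5 12 6 13 0 7 1 8]
After op 4 (out_shuffle): [2 12 9 6 3 13 10 0 4 7 11 1 5 8]
After op 5 (reverse): [8 5 1 11 7 4 0 10 13 3 6 9 12 2]
Card 10 is at position 7.

Answer: 7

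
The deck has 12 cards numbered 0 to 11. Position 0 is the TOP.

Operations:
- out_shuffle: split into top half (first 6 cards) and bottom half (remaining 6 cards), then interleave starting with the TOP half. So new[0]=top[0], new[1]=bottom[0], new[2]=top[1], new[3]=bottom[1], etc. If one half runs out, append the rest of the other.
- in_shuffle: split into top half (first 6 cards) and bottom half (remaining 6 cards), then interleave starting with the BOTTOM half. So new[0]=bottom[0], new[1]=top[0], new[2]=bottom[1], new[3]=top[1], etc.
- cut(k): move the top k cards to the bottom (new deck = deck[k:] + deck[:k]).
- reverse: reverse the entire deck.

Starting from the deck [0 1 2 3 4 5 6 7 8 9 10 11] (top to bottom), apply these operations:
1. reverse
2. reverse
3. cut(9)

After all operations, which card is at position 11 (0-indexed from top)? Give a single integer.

After op 1 (reverse): [11 10 9 8 7 6 5 4 3 2 1 0]
After op 2 (reverse): [0 1 2 3 4 5 6 7 8 9 10 11]
After op 3 (cut(9)): [9 10 11 0 1 2 3 4 5 6 7 8]
Position 11: card 8.

Answer: 8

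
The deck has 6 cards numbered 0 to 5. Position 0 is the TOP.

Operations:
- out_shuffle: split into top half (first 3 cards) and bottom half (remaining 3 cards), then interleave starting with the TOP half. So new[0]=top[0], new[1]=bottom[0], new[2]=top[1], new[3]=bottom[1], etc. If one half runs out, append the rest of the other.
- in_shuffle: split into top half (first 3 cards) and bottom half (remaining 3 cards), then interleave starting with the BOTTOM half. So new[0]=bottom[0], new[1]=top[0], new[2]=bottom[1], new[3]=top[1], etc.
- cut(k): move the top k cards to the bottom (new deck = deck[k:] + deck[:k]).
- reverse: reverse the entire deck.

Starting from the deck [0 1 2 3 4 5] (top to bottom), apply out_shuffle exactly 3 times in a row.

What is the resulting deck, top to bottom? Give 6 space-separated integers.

Answer: 0 2 4 1 3 5

Derivation:
After op 1 (out_shuffle): [0 3 1 4 2 5]
After op 2 (out_shuffle): [0 4 3 2 1 5]
After op 3 (out_shuffle): [0 2 4 1 3 5]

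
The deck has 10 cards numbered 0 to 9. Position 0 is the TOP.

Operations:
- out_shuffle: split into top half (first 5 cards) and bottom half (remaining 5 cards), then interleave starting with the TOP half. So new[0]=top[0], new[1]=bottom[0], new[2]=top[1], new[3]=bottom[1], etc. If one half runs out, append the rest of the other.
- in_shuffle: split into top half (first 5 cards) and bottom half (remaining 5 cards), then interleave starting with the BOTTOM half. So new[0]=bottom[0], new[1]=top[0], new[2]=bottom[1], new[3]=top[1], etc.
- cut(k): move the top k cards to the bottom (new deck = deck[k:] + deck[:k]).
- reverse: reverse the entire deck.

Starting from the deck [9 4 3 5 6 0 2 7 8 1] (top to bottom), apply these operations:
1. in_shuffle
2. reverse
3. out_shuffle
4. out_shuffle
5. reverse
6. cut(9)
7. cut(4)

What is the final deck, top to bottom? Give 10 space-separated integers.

After op 1 (in_shuffle): [0 9 2 4 7 3 8 5 1 6]
After op 2 (reverse): [6 1 5 8 3 7 4 2 9 0]
After op 3 (out_shuffle): [6 7 1 4 5 2 8 9 3 0]
After op 4 (out_shuffle): [6 2 7 8 1 9 4 3 5 0]
After op 5 (reverse): [0 5 3 4 9 1 8 7 2 6]
After op 6 (cut(9)): [6 0 5 3 4 9 1 8 7 2]
After op 7 (cut(4)): [4 9 1 8 7 2 6 0 5 3]

Answer: 4 9 1 8 7 2 6 0 5 3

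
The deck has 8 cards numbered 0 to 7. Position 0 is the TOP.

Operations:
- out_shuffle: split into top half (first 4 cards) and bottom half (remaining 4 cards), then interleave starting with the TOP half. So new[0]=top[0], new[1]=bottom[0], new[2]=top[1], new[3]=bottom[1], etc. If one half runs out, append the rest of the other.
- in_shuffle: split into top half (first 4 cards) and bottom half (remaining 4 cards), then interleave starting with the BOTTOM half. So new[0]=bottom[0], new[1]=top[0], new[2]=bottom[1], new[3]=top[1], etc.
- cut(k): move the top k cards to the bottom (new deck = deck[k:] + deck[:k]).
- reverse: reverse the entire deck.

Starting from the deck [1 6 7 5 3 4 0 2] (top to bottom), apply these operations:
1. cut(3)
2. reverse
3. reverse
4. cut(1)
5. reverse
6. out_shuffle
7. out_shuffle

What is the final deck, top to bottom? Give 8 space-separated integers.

After op 1 (cut(3)): [5 3 4 0 2 1 6 7]
After op 2 (reverse): [7 6 1 2 0 4 3 5]
After op 3 (reverse): [5 3 4 0 2 1 6 7]
After op 4 (cut(1)): [3 4 0 2 1 6 7 5]
After op 5 (reverse): [5 7 6 1 2 0 4 3]
After op 6 (out_shuffle): [5 2 7 0 6 4 1 3]
After op 7 (out_shuffle): [5 6 2 4 7 1 0 3]

Answer: 5 6 2 4 7 1 0 3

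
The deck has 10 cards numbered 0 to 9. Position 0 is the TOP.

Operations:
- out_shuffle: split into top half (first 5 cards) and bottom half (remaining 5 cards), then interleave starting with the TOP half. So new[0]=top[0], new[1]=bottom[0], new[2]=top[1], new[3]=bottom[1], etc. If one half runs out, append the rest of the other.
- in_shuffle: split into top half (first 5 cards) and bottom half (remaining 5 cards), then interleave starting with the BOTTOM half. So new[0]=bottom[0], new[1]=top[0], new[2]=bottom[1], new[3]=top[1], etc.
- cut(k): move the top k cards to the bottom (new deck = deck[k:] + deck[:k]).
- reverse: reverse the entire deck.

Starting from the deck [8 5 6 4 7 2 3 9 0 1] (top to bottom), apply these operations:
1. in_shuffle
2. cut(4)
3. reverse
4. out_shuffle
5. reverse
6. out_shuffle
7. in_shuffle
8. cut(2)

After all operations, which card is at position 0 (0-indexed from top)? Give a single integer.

After op 1 (in_shuffle): [2 8 3 5 9 6 0 4 1 7]
After op 2 (cut(4)): [9 6 0 4 1 7 2 8 3 5]
After op 3 (reverse): [5 3 8 2 7 1 4 0 6 9]
After op 4 (out_shuffle): [5 1 3 4 8 0 2 6 7 9]
After op 5 (reverse): [9 7 6 2 0 8 4 3 1 5]
After op 6 (out_shuffle): [9 8 7 4 6 3 2 1 0 5]
After op 7 (in_shuffle): [3 9 2 8 1 7 0 4 5 6]
After op 8 (cut(2)): [2 8 1 7 0 4 5 6 3 9]
Position 0: card 2.

Answer: 2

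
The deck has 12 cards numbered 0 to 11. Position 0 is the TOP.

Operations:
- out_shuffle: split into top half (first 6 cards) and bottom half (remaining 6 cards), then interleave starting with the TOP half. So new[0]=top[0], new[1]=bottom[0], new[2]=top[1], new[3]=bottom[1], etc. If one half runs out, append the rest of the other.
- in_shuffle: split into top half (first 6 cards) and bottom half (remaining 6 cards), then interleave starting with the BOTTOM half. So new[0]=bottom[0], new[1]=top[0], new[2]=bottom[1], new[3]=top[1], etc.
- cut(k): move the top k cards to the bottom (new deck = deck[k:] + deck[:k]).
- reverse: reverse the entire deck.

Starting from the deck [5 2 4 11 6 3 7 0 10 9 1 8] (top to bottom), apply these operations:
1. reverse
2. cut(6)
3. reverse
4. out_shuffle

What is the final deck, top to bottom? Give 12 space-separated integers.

After op 1 (reverse): [8 1 9 10 0 7 3 6 11 4 2 5]
After op 2 (cut(6)): [3 6 11 4 2 5 8 1 9 10 0 7]
After op 3 (reverse): [7 0 10 9 1 8 5 2 4 11 6 3]
After op 4 (out_shuffle): [7 5 0 2 10 4 9 11 1 6 8 3]

Answer: 7 5 0 2 10 4 9 11 1 6 8 3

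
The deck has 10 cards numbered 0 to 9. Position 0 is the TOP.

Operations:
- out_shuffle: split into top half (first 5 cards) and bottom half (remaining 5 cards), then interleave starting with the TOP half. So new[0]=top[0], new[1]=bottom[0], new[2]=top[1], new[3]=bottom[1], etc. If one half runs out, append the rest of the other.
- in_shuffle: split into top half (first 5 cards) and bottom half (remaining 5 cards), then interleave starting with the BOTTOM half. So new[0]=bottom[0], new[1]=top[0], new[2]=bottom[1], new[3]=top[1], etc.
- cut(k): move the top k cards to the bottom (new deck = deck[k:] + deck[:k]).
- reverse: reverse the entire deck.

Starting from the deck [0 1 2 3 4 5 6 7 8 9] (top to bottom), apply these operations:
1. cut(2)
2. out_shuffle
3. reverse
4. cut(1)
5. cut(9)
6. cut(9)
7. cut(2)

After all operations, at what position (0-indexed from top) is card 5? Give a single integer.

After op 1 (cut(2)): [2 3 4 5 6 7 8 9 0 1]
After op 2 (out_shuffle): [2 7 3 8 4 9 5 0 6 1]
After op 3 (reverse): [1 6 0 5 9 4 8 3 7 2]
After op 4 (cut(1)): [6 0 5 9 4 8 3 7 2 1]
After op 5 (cut(9)): [1 6 0 5 9 4 8 3 7 2]
After op 6 (cut(9)): [2 1 6 0 5 9 4 8 3 7]
After op 7 (cut(2)): [6 0 5 9 4 8 3 7 2 1]
Card 5 is at position 2.

Answer: 2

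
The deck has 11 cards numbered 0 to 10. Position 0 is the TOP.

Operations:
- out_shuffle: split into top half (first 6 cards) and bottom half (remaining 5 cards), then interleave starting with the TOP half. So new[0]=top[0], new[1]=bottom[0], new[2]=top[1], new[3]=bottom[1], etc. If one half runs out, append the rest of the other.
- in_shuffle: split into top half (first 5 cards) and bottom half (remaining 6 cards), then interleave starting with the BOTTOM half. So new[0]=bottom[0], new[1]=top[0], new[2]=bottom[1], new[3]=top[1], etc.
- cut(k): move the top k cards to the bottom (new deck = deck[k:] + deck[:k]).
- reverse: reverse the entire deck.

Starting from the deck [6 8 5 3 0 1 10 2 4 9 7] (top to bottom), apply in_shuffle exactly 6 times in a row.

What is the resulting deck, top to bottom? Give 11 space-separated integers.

Answer: 0 9 3 4 5 2 8 10 6 1 7

Derivation:
After op 1 (in_shuffle): [1 6 10 8 2 5 4 3 9 0 7]
After op 2 (in_shuffle): [5 1 4 6 3 10 9 8 0 2 7]
After op 3 (in_shuffle): [10 5 9 1 8 4 0 6 2 3 7]
After op 4 (in_shuffle): [4 10 0 5 6 9 2 1 3 8 7]
After op 5 (in_shuffle): [9 4 2 10 1 0 3 5 8 6 7]
After op 6 (in_shuffle): [0 9 3 4 5 2 8 10 6 1 7]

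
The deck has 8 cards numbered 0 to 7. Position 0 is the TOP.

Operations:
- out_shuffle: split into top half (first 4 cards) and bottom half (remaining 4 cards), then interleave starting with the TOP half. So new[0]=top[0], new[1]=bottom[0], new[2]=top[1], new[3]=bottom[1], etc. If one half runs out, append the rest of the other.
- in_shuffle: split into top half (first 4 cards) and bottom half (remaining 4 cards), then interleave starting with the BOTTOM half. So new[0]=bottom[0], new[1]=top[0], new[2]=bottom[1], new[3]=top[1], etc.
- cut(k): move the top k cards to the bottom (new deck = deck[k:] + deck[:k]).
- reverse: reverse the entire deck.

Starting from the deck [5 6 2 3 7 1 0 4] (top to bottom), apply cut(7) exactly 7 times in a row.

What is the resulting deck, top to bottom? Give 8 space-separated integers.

After op 1 (cut(7)): [4 5 6 2 3 7 1 0]
After op 2 (cut(7)): [0 4 5 6 2 3 7 1]
After op 3 (cut(7)): [1 0 4 5 6 2 3 7]
After op 4 (cut(7)): [7 1 0 4 5 6 2 3]
After op 5 (cut(7)): [3 7 1 0 4 5 6 2]
After op 6 (cut(7)): [2 3 7 1 0 4 5 6]
After op 7 (cut(7)): [6 2 3 7 1 0 4 5]

Answer: 6 2 3 7 1 0 4 5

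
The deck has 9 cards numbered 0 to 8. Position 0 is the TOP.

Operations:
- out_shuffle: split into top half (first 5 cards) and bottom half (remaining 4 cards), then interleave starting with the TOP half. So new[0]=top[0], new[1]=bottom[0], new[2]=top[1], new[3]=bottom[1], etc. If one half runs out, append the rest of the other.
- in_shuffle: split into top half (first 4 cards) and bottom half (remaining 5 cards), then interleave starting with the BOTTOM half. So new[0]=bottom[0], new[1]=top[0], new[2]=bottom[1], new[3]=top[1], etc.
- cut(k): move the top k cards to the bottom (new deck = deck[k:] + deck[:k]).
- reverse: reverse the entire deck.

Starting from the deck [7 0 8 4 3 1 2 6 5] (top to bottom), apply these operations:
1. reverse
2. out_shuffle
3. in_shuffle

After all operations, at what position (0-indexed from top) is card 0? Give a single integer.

After op 1 (reverse): [5 6 2 1 3 4 8 0 7]
After op 2 (out_shuffle): [5 4 6 8 2 0 1 7 3]
After op 3 (in_shuffle): [2 5 0 4 1 6 7 8 3]
Card 0 is at position 2.

Answer: 2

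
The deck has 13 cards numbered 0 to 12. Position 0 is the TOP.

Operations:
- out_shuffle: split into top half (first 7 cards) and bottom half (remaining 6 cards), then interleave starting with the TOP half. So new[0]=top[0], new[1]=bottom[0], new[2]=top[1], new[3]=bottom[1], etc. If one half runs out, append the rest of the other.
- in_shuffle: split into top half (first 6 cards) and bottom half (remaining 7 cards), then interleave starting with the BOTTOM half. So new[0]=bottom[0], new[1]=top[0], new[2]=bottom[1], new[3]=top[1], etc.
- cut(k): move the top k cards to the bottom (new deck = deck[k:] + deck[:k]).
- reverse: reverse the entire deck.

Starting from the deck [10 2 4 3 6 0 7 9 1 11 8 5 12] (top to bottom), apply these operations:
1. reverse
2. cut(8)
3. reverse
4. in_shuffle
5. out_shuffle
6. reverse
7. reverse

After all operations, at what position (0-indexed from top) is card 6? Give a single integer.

After op 1 (reverse): [12 5 8 11 1 9 7 0 6 3 4 2 10]
After op 2 (cut(8)): [6 3 4 2 10 12 5 8 11 1 9 7 0]
After op 3 (reverse): [0 7 9 1 11 8 5 12 10 2 4 3 6]
After op 4 (in_shuffle): [5 0 12 7 10 9 2 1 4 11 3 8 6]
After op 5 (out_shuffle): [5 1 0 4 12 11 7 3 10 8 9 6 2]
After op 6 (reverse): [2 6 9 8 10 3 7 11 12 4 0 1 5]
After op 7 (reverse): [5 1 0 4 12 11 7 3 10 8 9 6 2]
Card 6 is at position 11.

Answer: 11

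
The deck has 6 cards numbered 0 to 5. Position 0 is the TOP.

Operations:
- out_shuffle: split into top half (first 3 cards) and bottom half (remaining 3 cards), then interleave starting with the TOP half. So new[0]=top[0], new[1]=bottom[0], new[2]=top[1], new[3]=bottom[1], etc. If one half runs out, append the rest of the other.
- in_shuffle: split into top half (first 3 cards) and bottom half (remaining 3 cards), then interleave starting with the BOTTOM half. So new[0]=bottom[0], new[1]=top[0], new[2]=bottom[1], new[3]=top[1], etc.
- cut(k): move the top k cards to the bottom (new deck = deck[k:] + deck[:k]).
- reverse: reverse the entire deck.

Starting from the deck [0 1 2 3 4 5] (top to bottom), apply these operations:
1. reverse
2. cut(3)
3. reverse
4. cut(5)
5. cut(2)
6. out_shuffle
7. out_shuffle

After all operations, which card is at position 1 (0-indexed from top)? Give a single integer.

After op 1 (reverse): [5 4 3 2 1 0]
After op 2 (cut(3)): [2 1 0 5 4 3]
After op 3 (reverse): [3 4 5 0 1 2]
After op 4 (cut(5)): [2 3 4 5 0 1]
After op 5 (cut(2)): [4 5 0 1 2 3]
After op 6 (out_shuffle): [4 1 5 2 0 3]
After op 7 (out_shuffle): [4 2 1 0 5 3]
Position 1: card 2.

Answer: 2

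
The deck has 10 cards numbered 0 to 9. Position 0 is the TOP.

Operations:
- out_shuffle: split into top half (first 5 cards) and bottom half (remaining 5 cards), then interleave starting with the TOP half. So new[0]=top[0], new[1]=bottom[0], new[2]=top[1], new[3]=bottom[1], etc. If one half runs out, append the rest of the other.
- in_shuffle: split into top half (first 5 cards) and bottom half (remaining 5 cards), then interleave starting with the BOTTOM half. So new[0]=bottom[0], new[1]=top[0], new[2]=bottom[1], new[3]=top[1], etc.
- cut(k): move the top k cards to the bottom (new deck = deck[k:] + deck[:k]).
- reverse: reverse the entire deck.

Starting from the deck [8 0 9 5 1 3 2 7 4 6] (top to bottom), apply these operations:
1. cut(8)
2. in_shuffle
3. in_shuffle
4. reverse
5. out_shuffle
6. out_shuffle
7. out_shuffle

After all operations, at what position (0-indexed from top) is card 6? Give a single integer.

Answer: 7

Derivation:
After op 1 (cut(8)): [4 6 8 0 9 5 1 3 2 7]
After op 2 (in_shuffle): [5 4 1 6 3 8 2 0 7 9]
After op 3 (in_shuffle): [8 5 2 4 0 1 7 6 9 3]
After op 4 (reverse): [3 9 6 7 1 0 4 2 5 8]
After op 5 (out_shuffle): [3 0 9 4 6 2 7 5 1 8]
After op 6 (out_shuffle): [3 2 0 7 9 5 4 1 6 8]
After op 7 (out_shuffle): [3 5 2 4 0 1 7 6 9 8]
Card 6 is at position 7.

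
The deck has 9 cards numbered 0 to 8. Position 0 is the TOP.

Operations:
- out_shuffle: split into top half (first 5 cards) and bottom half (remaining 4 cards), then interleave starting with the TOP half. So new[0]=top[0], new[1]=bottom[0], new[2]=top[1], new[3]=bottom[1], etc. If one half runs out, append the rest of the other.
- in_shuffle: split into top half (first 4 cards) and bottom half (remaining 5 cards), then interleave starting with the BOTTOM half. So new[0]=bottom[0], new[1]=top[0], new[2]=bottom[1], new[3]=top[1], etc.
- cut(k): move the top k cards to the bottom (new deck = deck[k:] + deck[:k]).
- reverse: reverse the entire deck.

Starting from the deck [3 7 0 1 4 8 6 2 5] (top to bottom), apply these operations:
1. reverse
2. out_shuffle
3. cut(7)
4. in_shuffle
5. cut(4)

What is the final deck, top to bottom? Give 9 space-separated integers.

Answer: 6 5 7 1 8 2 3 0 4

Derivation:
After op 1 (reverse): [5 2 6 8 4 1 0 7 3]
After op 2 (out_shuffle): [5 1 2 0 6 7 8 3 4]
After op 3 (cut(7)): [3 4 5 1 2 0 6 7 8]
After op 4 (in_shuffle): [2 3 0 4 6 5 7 1 8]
After op 5 (cut(4)): [6 5 7 1 8 2 3 0 4]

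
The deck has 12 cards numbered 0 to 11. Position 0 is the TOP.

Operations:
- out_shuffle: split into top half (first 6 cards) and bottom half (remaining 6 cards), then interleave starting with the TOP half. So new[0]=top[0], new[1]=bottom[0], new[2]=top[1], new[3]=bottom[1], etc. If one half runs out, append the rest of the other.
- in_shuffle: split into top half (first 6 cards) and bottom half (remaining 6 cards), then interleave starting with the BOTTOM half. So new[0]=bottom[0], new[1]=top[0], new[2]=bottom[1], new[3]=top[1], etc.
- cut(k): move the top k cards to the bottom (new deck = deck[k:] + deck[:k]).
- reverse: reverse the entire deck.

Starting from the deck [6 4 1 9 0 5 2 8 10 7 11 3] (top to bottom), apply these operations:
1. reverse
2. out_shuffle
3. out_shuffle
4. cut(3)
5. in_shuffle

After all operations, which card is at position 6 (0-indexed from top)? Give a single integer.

Answer: 3

Derivation:
After op 1 (reverse): [3 11 7 10 8 2 5 0 9 1 4 6]
After op 2 (out_shuffle): [3 5 11 0 7 9 10 1 8 4 2 6]
After op 3 (out_shuffle): [3 10 5 1 11 8 0 4 7 2 9 6]
After op 4 (cut(3)): [1 11 8 0 4 7 2 9 6 3 10 5]
After op 5 (in_shuffle): [2 1 9 11 6 8 3 0 10 4 5 7]
Position 6: card 3.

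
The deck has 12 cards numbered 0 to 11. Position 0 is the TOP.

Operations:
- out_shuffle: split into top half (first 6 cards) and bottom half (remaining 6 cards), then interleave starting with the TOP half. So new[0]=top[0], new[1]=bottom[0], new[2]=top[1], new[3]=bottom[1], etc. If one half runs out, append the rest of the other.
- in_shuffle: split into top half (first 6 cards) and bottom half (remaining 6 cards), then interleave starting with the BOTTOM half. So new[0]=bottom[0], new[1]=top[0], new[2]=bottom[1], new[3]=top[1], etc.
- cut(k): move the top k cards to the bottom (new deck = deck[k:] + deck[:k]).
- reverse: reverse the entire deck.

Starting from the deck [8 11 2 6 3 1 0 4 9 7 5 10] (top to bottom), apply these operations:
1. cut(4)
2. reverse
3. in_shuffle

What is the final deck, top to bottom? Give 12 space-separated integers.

Answer: 7 6 9 2 4 11 0 8 1 10 3 5

Derivation:
After op 1 (cut(4)): [3 1 0 4 9 7 5 10 8 11 2 6]
After op 2 (reverse): [6 2 11 8 10 5 7 9 4 0 1 3]
After op 3 (in_shuffle): [7 6 9 2 4 11 0 8 1 10 3 5]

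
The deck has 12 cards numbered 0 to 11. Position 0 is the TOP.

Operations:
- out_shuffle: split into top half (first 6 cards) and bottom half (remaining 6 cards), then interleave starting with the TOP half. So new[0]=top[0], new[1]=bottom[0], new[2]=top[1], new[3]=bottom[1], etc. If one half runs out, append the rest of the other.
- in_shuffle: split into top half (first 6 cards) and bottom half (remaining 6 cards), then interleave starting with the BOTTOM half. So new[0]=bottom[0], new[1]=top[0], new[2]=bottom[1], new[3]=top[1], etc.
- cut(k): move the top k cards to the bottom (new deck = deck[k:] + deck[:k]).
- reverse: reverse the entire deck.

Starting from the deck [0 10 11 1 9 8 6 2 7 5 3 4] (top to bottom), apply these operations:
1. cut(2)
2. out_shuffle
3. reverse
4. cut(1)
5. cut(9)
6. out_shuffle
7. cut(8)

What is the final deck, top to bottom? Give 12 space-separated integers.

Answer: 0 5 6 1 7 4 11 8 10 3 2 9

Derivation:
After op 1 (cut(2)): [11 1 9 8 6 2 7 5 3 4 0 10]
After op 2 (out_shuffle): [11 7 1 5 9 3 8 4 6 0 2 10]
After op 3 (reverse): [10 2 0 6 4 8 3 9 5 1 7 11]
After op 4 (cut(1)): [2 0 6 4 8 3 9 5 1 7 11 10]
After op 5 (cut(9)): [7 11 10 2 0 6 4 8 3 9 5 1]
After op 6 (out_shuffle): [7 4 11 8 10 3 2 9 0 5 6 1]
After op 7 (cut(8)): [0 5 6 1 7 4 11 8 10 3 2 9]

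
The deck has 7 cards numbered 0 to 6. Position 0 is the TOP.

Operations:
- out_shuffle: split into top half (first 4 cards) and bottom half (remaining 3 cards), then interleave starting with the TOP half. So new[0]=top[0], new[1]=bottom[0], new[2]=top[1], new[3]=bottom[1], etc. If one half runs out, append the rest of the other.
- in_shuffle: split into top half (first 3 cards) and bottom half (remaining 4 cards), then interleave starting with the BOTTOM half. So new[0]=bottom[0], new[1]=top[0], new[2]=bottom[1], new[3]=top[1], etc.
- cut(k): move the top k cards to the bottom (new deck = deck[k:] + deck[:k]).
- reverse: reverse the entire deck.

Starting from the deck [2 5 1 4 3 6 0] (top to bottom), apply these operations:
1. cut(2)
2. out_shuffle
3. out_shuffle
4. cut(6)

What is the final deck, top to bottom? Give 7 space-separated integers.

Answer: 2 1 3 0 5 4 6

Derivation:
After op 1 (cut(2)): [1 4 3 6 0 2 5]
After op 2 (out_shuffle): [1 0 4 2 3 5 6]
After op 3 (out_shuffle): [1 3 0 5 4 6 2]
After op 4 (cut(6)): [2 1 3 0 5 4 6]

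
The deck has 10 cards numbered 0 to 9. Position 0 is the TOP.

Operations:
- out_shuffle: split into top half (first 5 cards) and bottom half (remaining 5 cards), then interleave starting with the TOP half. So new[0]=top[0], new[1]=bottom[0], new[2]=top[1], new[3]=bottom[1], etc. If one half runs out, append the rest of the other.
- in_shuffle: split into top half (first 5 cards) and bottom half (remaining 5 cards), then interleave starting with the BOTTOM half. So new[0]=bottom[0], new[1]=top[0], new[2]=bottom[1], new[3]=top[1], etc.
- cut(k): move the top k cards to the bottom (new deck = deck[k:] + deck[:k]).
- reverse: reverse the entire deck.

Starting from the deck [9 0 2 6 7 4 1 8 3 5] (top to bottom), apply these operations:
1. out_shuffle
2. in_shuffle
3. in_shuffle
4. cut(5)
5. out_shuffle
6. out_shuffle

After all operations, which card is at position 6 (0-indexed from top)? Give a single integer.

After op 1 (out_shuffle): [9 4 0 1 2 8 6 3 7 5]
After op 2 (in_shuffle): [8 9 6 4 3 0 7 1 5 2]
After op 3 (in_shuffle): [0 8 7 9 1 6 5 4 2 3]
After op 4 (cut(5)): [6 5 4 2 3 0 8 7 9 1]
After op 5 (out_shuffle): [6 0 5 8 4 7 2 9 3 1]
After op 6 (out_shuffle): [6 7 0 2 5 9 8 3 4 1]
Position 6: card 8.

Answer: 8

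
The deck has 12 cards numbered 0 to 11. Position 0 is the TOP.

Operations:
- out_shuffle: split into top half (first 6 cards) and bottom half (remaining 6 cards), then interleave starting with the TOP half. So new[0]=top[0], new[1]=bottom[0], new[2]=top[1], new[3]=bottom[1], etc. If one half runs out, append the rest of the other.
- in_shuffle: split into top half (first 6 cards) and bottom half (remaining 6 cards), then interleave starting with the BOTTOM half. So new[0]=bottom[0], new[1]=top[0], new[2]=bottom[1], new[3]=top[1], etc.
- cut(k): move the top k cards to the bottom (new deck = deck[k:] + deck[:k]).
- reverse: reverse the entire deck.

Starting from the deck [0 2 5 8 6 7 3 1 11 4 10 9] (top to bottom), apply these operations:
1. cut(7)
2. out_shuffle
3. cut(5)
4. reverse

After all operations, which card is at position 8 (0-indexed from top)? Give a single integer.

After op 1 (cut(7)): [1 11 4 10 9 0 2 5 8 6 7 3]
After op 2 (out_shuffle): [1 2 11 5 4 8 10 6 9 7 0 3]
After op 3 (cut(5)): [8 10 6 9 7 0 3 1 2 11 5 4]
After op 4 (reverse): [4 5 11 2 1 3 0 7 9 6 10 8]
Position 8: card 9.

Answer: 9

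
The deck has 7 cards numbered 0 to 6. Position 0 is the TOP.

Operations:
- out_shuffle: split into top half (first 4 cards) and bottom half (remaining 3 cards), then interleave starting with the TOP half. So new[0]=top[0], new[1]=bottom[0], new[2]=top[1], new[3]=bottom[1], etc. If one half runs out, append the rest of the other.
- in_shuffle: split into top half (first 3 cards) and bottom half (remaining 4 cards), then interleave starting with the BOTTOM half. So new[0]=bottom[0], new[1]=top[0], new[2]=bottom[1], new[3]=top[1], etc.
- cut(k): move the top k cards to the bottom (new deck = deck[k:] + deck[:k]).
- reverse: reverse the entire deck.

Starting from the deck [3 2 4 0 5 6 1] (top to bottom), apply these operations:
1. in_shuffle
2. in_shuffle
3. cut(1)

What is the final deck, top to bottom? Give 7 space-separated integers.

After op 1 (in_shuffle): [0 3 5 2 6 4 1]
After op 2 (in_shuffle): [2 0 6 3 4 5 1]
After op 3 (cut(1)): [0 6 3 4 5 1 2]

Answer: 0 6 3 4 5 1 2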